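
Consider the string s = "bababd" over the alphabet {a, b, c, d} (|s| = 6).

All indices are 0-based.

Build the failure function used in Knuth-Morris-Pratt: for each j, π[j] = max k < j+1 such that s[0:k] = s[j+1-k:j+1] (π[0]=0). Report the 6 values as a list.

π[0] = 0
j=1 s[j]='a': π[1]=0 (border '')
j=2 s[j]='b': π[2]=1 (border 'b')
j=3 s[j]='a': π[3]=2 (border 'ba')
j=4 s[j]='b': π[4]=3 (border 'bab')
j=5 s[j]='d': k: 3→1→0; π[5]=0 (border '')

[0, 0, 1, 2, 3, 0]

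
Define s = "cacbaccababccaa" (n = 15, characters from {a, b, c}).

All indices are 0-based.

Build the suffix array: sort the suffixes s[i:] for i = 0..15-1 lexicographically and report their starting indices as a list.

[14, 13, 7, 9, 1, 4, 8, 3, 10, 12, 6, 0, 2, 11, 5]

sorted suffixes:
  #0 SA[0]=14  'a'
  #1 SA[1]=13  'aa'
  #2 SA[2]=7  'ababccaa'
  #3 SA[3]=9  'abccaa'
  #4 SA[4]=1  'acbaccababccaa'
  #5 SA[5]=4  'accababccaa'
  #6 SA[6]=8  'babccaa'
  #7 SA[7]=3  'baccababccaa'
  #8 SA[8]=10  'bccaa'
  #9 SA[9]=12  'caa'
  #10 SA[10]=6  'cababccaa'
  #11 SA[11]=0  'cacbaccababccaa'
  #12 SA[12]=2  'cbaccababccaa'
  #13 SA[13]=11  'ccaa'
  #14 SA[14]=5  'ccababccaa'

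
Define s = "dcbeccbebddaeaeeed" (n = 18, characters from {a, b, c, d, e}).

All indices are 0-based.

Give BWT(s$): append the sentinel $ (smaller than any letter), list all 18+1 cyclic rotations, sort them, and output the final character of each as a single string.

ddeecccdeed$babbeea

rank  rotation             last
    0  $dcbeccbebddaeaeeed  d
    1  aeaeeed$dcbeccbebdd  d
    2  aeeed$dcbeccbebddae  e
    3  bddaeaeeed$dcbeccbe  e
    4  bebddaeaeeed$dcbecc  c
    5  beccbebddaeaeeed$dc  c
    6  cbebddaeaeeed$dcbec  c
    7  cbeccbebddaeaeeed$d  d
    8  ccbebddaeaeeed$dcbe  e
    9  d$dcbeccbebddaeaeee  e
   10  daeaeeed$dcbeccbebd  d
   11  dcbeccbebddaeaeeed$  $
   12  ddaeaeeed$dcbeccbeb  b
   13  eaeeed$dcbeccbebdda  a
   14  ebddaeaeeed$dcbeccb  b
   15  eccbebddaeaeeed$dcb  b
   16  ed$dcbeccbebddaeaee  e
   17  eed$dcbeccbebddaeae  e
   18  eeed$dcbeccbebddaea  a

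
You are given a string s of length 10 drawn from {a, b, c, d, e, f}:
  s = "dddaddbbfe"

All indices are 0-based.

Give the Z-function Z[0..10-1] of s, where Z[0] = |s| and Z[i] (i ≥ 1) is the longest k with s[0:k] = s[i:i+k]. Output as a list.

[10, 2, 1, 0, 2, 1, 0, 0, 0, 0]

Z[0]=10
i=1: outside box; Z[1]=2 scan→box=[1,3)
i=2: min(r-i=1, Z[1]=2)=1; Z[2]=1
i=3: outside box; Z[3]=0
i=4: outside box; Z[4]=2 scan→box=[4,6)
i=5: min(r-i=1, Z[1]=2)=1; Z[5]=1
i=6: outside box; Z[6]=0
i=7: outside box; Z[7]=0
i=8: outside box; Z[8]=0
i=9: outside box; Z[9]=0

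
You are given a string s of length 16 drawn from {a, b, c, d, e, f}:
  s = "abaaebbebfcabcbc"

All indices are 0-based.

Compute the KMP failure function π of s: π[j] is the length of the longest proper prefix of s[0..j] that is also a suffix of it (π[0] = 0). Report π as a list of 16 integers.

π[0] = 0
j=1 s[j]='b': π[1]=0 (border '')
j=2 s[j]='a': π[2]=1 (border 'a')
j=3 s[j]='a': k: 1→0; π[3]=1 (border 'a')
j=4 s[j]='e': k: 1→0; π[4]=0 (border '')
j=5 s[j]='b': π[5]=0 (border '')
j=6 s[j]='b': π[6]=0 (border '')
j=7 s[j]='e': π[7]=0 (border '')
j=8 s[j]='b': π[8]=0 (border '')
j=9 s[j]='f': π[9]=0 (border '')
j=10 s[j]='c': π[10]=0 (border '')
j=11 s[j]='a': π[11]=1 (border 'a')
j=12 s[j]='b': π[12]=2 (border 'ab')
j=13 s[j]='c': k: 2→0; π[13]=0 (border '')
j=14 s[j]='b': π[14]=0 (border '')
j=15 s[j]='c': π[15]=0 (border '')

[0, 0, 1, 1, 0, 0, 0, 0, 0, 0, 0, 1, 2, 0, 0, 0]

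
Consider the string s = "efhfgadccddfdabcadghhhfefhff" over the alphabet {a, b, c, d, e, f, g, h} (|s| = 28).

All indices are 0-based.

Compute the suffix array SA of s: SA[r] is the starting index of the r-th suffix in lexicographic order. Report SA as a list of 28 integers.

[13, 5, 16, 14, 15, 7, 8, 12, 6, 9, 10, 17, 23, 0, 27, 11, 22, 26, 3, 24, 1, 4, 18, 21, 25, 2, 20, 19]

rank→(start, suffix):
  0 → (13, 'abcadghhhfefhff')
  1 → (5, 'adccddfdabcadghhhfefhff')
  2 → (16, 'adghhhfefhff')
  3 → (14, 'bcadghhhfefhff')
  4 → (15, 'cadghhhfefhff')
  5 → (7, 'ccddfdabcadghhhfefhff')
  6 → (8, 'cddfdabcadghhhfefhff')
  7 → (12, 'dabcadghhhfefhff')
  8 → (6, 'dccddfdabcadghhhfefhff')
  9 → (9, 'ddfdabcadghhhfefhff')
  10 → (10, 'dfdabcadghhhfefhff')
  11 → (17, 'dghhhfefhff')
  12 → (23, 'efhff')
  13 → (0, 'efhfgadccddfdabcadghhhfefhff')
  14 → (27, 'f')
  15 → (11, 'fdabcadghhhfefhff')
  16 → (22, 'fefhff')
  17 → (26, 'ff')
  18 → (3, 'fgadccddfdabcadghhhfefhff')
  19 → (24, 'fhff')
  20 → (1, 'fhfgadccddfdabcadghhhfefhff')
  21 → (4, 'gadccddfdabcadghhhfefhff')
  22 → (18, 'ghhhfefhff')
  23 → (21, 'hfefhff')
  24 → (25, 'hff')
  25 → (2, 'hfgadccddfdabcadghhhfefhff')
  26 → (20, 'hhfefhff')
  27 → (19, 'hhhfefhff')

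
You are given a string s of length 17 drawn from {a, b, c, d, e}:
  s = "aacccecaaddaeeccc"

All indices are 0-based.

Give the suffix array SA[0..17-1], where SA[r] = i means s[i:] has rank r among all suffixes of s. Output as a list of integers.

sorted suffixes:
  #0 SA[0]=0  'aacccecaaddaeeccc'
  #1 SA[1]=7  'aaddaeeccc'
  #2 SA[2]=1  'acccecaaddaeeccc'
  #3 SA[3]=8  'addaeeccc'
  #4 SA[4]=11  'aeeccc'
  #5 SA[5]=16  'c'
  #6 SA[6]=6  'caaddaeeccc'
  #7 SA[7]=15  'cc'
  #8 SA[8]=14  'ccc'
  #9 SA[9]=2  'cccecaaddaeeccc'
  #10 SA[10]=3  'ccecaaddaeeccc'
  #11 SA[11]=4  'cecaaddaeeccc'
  #12 SA[12]=10  'daeeccc'
  #13 SA[13]=9  'ddaeeccc'
  #14 SA[14]=5  'ecaaddaeeccc'
  #15 SA[15]=13  'eccc'
  #16 SA[16]=12  'eeccc'

[0, 7, 1, 8, 11, 16, 6, 15, 14, 2, 3, 4, 10, 9, 5, 13, 12]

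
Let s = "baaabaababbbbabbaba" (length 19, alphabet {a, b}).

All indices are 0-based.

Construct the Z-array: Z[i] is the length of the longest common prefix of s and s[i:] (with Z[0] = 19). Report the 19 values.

Z[0]=19
i=1: outside box; Z[1]=0
i=2: outside box; Z[2]=0
i=3: outside box; Z[3]=0
i=4: outside box; Z[4]=3 scan→box=[4,7)
i=5: min(r-i=2, Z[1]=0)=0; Z[5]=0
i=6: min(r-i=1, Z[2]=0)=0; Z[6]=0
i=7: outside box; Z[7]=2 scan→box=[7,9)
i=8: min(r-i=1, Z[1]=0)=0; Z[8]=0
i=9: outside box; Z[9]=1 scan→box=[9,10)
i=10: outside box; Z[10]=1 scan→box=[10,11)
i=11: outside box; Z[11]=1 scan→box=[11,12)
i=12: outside box; Z[12]=2 scan→box=[12,14)
i=13: min(r-i=1, Z[1]=0)=0; Z[13]=0
i=14: outside box; Z[14]=1 scan→box=[14,15)
i=15: outside box; Z[15]=2 scan→box=[15,17)
i=16: min(r-i=1, Z[1]=0)=0; Z[16]=0
i=17: outside box; Z[17]=2 scan→box=[17,19)
i=18: min(r-i=1, Z[1]=0)=0; Z[18]=0

[19, 0, 0, 0, 3, 0, 0, 2, 0, 1, 1, 1, 2, 0, 1, 2, 0, 2, 0]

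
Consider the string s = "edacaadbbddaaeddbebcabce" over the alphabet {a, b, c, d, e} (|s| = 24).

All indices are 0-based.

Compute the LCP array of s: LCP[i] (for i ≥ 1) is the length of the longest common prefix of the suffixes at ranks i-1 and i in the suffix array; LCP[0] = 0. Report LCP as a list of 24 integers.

[0, 2, 1, 1, 1, 1, 0, 1, 2, 1, 1, 0, 2, 1, 0, 2, 1, 2, 1, 2, 0, 1, 1, 2]

sorted suffixes:
  #0 SA[0]=4  'aadbbddaaeddbebcabce'
  #1 SA[1]=11  'aaeddbebcabce'
  #2 SA[2]=20  'abce'
  #3 SA[3]=2  'acaadbbddaaeddbebcabce'
  #4 SA[4]=5  'adbbddaaeddbebcabce'
  #5 SA[5]=12  'aeddbebcabce'
  #6 SA[6]=7  'bbddaaeddbebcabce'
  #7 SA[7]=18  'bcabce'
  #8 SA[8]=21  'bce'
  #9 SA[9]=8  'bddaaeddbebcabce'
  #10 SA[10]=16  'bebcabce'
  #11 SA[11]=3  'caadbbddaaeddbebcabce'
  #12 SA[12]=19  'cabce'
  #13 SA[13]=22  'ce'
  #14 SA[14]=10  'daaeddbebcabce'
  #15 SA[15]=1  'dacaadbbddaaeddbebcabce'
  #16 SA[16]=6  'dbbddaaeddbebcabce'
  #17 SA[17]=15  'dbebcabce'
  #18 SA[18]=9  'ddaaeddbebcabce'
  #19 SA[19]=14  'ddbebcabce'
  #20 SA[20]=23  'e'
  #21 SA[21]=17  'ebcabce'
  #22 SA[22]=0  'edacaadbbddaaeddbebcabce'
  #23 SA[23]=13  'eddbebcabce'

SA = [4, 11, 20, 2, 5, 12, 7, 18, 21, 8, 16, 3, 19, 22, 10, 1, 6, 15, 9, 14, 23, 17, 0, 13]
i: (SA[i-1],SA[i]) lcp shared
  1: (4,11) 2 'aa'
  2: (11,20) 1 'a'
  3: (20,2) 1 'a'
  4: (2,5) 1 'a'
  5: (5,12) 1 'a'
  6: (12,7) 0 ''
  7: (7,18) 1 'b'
  8: (18,21) 2 'bc'
  9: (21,8) 1 'b'
  10: (8,16) 1 'b'
  11: (16,3) 0 ''
  12: (3,19) 2 'ca'
  13: (19,22) 1 'c'
  14: (22,10) 0 ''
  15: (10,1) 2 'da'
  16: (1,6) 1 'd'
  17: (6,15) 2 'db'
  18: (15,9) 1 'd'
  19: (9,14) 2 'dd'
  20: (14,23) 0 ''
  21: (23,17) 1 'e'
  22: (17,0) 1 'e'
  23: (0,13) 2 'ed'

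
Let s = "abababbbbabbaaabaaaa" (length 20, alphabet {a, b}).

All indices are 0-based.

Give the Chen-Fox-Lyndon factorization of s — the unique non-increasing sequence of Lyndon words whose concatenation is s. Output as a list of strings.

["abababbbbabb", "aaab", "a", "a", "a", "a"]

emit factor 1: 'abababbbbabb' (i=0, period=12)
emit factor 2: 'aaab' (i=12, period=4)
emit factor 3: 'a' (i=16, period=1)
emit factor 4: 'a' (i=17, period=1)
emit factor 5: 'a' (i=18, period=1)
emit factor 6: 'a' (i=19, period=1)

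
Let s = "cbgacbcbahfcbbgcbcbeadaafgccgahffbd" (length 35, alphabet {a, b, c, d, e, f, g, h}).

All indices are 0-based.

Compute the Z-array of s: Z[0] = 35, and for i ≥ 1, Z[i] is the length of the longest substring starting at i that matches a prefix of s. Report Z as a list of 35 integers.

[35, 0, 0, 0, 2, 0, 2, 0, 0, 0, 0, 2, 0, 0, 0, 2, 0, 2, 0, 0, 0, 0, 0, 0, 0, 0, 1, 1, 0, 0, 0, 0, 0, 0, 0]

Z[0]=35
i=1: fresh scan; Z[1]=0
i=2: fresh scan; Z[2]=0
i=3: fresh scan; Z[3]=0
i=4: fresh scan; Z[4]=2 scan→box=[4,6)
i=5: min(r-i=1, Z[1]=0)=0; Z[5]=0
i=6: fresh scan; Z[6]=2 scan→box=[6,8)
i=7: min(r-i=1, Z[1]=0)=0; Z[7]=0
i=8: fresh scan; Z[8]=0
i=9: fresh scan; Z[9]=0
i=10: fresh scan; Z[10]=0
i=11: fresh scan; Z[11]=2 scan→box=[11,13)
i=12: min(r-i=1, Z[1]=0)=0; Z[12]=0
i=13: fresh scan; Z[13]=0
i=14: fresh scan; Z[14]=0
i=15: fresh scan; Z[15]=2 scan→box=[15,17)
i=16: min(r-i=1, Z[1]=0)=0; Z[16]=0
i=17: fresh scan; Z[17]=2 scan→box=[17,19)
i=18: min(r-i=1, Z[1]=0)=0; Z[18]=0
i=19: fresh scan; Z[19]=0
i=20: fresh scan; Z[20]=0
i=21: fresh scan; Z[21]=0
i=22: fresh scan; Z[22]=0
i=23: fresh scan; Z[23]=0
i=24: fresh scan; Z[24]=0
i=25: fresh scan; Z[25]=0
i=26: fresh scan; Z[26]=1 scan→box=[26,27)
i=27: fresh scan; Z[27]=1 scan→box=[27,28)
i=28: fresh scan; Z[28]=0
i=29: fresh scan; Z[29]=0
i=30: fresh scan; Z[30]=0
i=31: fresh scan; Z[31]=0
i=32: fresh scan; Z[32]=0
i=33: fresh scan; Z[33]=0
i=34: fresh scan; Z[34]=0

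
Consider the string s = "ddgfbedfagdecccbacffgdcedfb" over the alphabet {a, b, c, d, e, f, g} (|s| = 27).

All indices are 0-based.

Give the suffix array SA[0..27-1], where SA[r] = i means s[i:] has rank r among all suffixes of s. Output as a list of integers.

sorted suffixes:
  #0 SA[0]=16  'acffgdcedfb'
  #1 SA[1]=8  'agdecccbacffgdcedfb'
  #2 SA[2]=26  'b'
  #3 SA[3]=15  'bacffgdcedfb'
  #4 SA[4]=4  'bedfagdecccbacffgdcedfb'
  #5 SA[5]=14  'cbacffgdcedfb'
  #6 SA[6]=13  'ccbacffgdcedfb'
  #7 SA[7]=12  'cccbacffgdcedfb'
  #8 SA[8]=22  'cedfb'
  #9 SA[9]=17  'cffgdcedfb'
  #10 SA[10]=21  'dcedfb'
  #11 SA[11]=0  'ddgfbedfagdecccbacffgdcedfb'
  #12 SA[12]=10  'decccbacffgdcedfb'
  #13 SA[13]=6  'dfagdecccbacffgdcedfb'
  #14 SA[14]=24  'dfb'
  #15 SA[15]=1  'dgfbedfagdecccbacffgdcedfb'
  #16 SA[16]=11  'ecccbacffgdcedfb'
  #17 SA[17]=5  'edfagdecccbacffgdcedfb'
  #18 SA[18]=23  'edfb'
  #19 SA[19]=7  'fagdecccbacffgdcedfb'
  #20 SA[20]=25  'fb'
  #21 SA[21]=3  'fbedfagdecccbacffgdcedfb'
  #22 SA[22]=18  'ffgdcedfb'
  #23 SA[23]=19  'fgdcedfb'
  #24 SA[24]=20  'gdcedfb'
  #25 SA[25]=9  'gdecccbacffgdcedfb'
  #26 SA[26]=2  'gfbedfagdecccbacffgdcedfb'

[16, 8, 26, 15, 4, 14, 13, 12, 22, 17, 21, 0, 10, 6, 24, 1, 11, 5, 23, 7, 25, 3, 18, 19, 20, 9, 2]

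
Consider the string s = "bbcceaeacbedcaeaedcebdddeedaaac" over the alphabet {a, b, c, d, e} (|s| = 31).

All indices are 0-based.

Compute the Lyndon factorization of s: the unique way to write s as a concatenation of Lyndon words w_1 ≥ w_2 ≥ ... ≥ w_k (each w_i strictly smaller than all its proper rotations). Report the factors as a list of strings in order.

emit factor 1: 'bbcce' (i=0, period=5)
emit factor 2: 'ae' (i=5, period=2)
emit factor 3: 'acbedcaeaedcebdddeed' (i=7, period=20)
emit factor 4: 'aaac' (i=27, period=4)

["bbcce", "ae", "acbedcaeaedcebdddeed", "aaac"]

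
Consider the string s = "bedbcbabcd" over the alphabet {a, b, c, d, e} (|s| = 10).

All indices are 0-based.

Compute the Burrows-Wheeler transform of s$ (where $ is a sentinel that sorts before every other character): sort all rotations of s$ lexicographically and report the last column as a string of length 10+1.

rank  rotation     last
    0  $bedbcbabcd  d
    1  abcd$bedbcb  b
    2  babcd$bedbc  c
    3  bcbabcd$bed  d
    4  bcd$bedbcba  a
    5  bedbcbabcd$  $
    6  cbabcd$bedb  b
    7  cd$bedbcbab  b
    8  d$bedbcbabc  c
    9  dbcbabcd$be  e
   10  edbcbabcd$b  b

dbcda$bbceb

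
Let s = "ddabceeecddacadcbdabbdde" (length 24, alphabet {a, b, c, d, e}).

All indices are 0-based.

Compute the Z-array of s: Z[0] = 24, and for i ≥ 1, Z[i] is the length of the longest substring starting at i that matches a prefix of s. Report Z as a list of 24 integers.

[24, 1, 0, 0, 0, 0, 0, 0, 0, 3, 1, 0, 0, 0, 1, 0, 0, 1, 0, 0, 0, 2, 1, 0]

Z[0]=24
i=1: outside box; Z[1]=1 scan→box=[1,2)
i=2: outside box; Z[2]=0
i=3: outside box; Z[3]=0
i=4: outside box; Z[4]=0
i=5: outside box; Z[5]=0
i=6: outside box; Z[6]=0
i=7: outside box; Z[7]=0
i=8: outside box; Z[8]=0
i=9: outside box; Z[9]=3 scan→box=[9,12)
i=10: min(r-i=2, Z[1]=1)=1; Z[10]=1
i=11: min(r-i=1, Z[2]=0)=0; Z[11]=0
i=12: outside box; Z[12]=0
i=13: outside box; Z[13]=0
i=14: outside box; Z[14]=1 scan→box=[14,15)
i=15: outside box; Z[15]=0
i=16: outside box; Z[16]=0
i=17: outside box; Z[17]=1 scan→box=[17,18)
i=18: outside box; Z[18]=0
i=19: outside box; Z[19]=0
i=20: outside box; Z[20]=0
i=21: outside box; Z[21]=2 scan→box=[21,23)
i=22: min(r-i=1, Z[1]=1)=1; Z[22]=1
i=23: outside box; Z[23]=0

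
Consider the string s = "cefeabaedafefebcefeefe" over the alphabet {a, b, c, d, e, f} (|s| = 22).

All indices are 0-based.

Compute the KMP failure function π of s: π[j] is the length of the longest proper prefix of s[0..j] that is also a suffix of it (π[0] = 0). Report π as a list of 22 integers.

[0, 0, 0, 0, 0, 0, 0, 0, 0, 0, 0, 0, 0, 0, 0, 1, 2, 3, 4, 0, 0, 0]

π[0] = 0
j=1 s[j]='e': π[1]=0 (border '')
j=2 s[j]='f': π[2]=0 (border '')
j=3 s[j]='e': π[3]=0 (border '')
j=4 s[j]='a': π[4]=0 (border '')
j=5 s[j]='b': π[5]=0 (border '')
j=6 s[j]='a': π[6]=0 (border '')
j=7 s[j]='e': π[7]=0 (border '')
j=8 s[j]='d': π[8]=0 (border '')
j=9 s[j]='a': π[9]=0 (border '')
j=10 s[j]='f': π[10]=0 (border '')
j=11 s[j]='e': π[11]=0 (border '')
j=12 s[j]='f': π[12]=0 (border '')
j=13 s[j]='e': π[13]=0 (border '')
j=14 s[j]='b': π[14]=0 (border '')
j=15 s[j]='c': π[15]=1 (border 'c')
j=16 s[j]='e': π[16]=2 (border 'ce')
j=17 s[j]='f': π[17]=3 (border 'cef')
j=18 s[j]='e': π[18]=4 (border 'cefe')
j=19 s[j]='e': k: 4→0; π[19]=0 (border '')
j=20 s[j]='f': π[20]=0 (border '')
j=21 s[j]='e': π[21]=0 (border '')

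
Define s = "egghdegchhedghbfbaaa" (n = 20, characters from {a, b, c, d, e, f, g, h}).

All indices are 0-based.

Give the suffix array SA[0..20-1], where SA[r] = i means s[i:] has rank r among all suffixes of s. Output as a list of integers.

rank | idx | suffix
   0 |  19 | a
   1 |  18 | aa
   2 |  17 | aaa
   3 |  16 | baaa
   4 |  14 | bfbaaa
   5 |   7 | chhedghbfbaaa
   6 |   4 | degchhedghbfbaaa
   7 |  11 | dghbfbaaa
   8 |  10 | edghbfbaaa
   9 |   5 | egchhedghbfbaaa
  10 |   0 | egghdegchhedghbfbaaa
  11 |  15 | fbaaa
  12 |   6 | gchhedghbfbaaa
  13 |   1 | gghdegchhedghbfbaaa
  14 |  12 | ghbfbaaa
  15 |   2 | ghdegchhedghbfbaaa
  16 |  13 | hbfbaaa
  17 |   3 | hdegchhedghbfbaaa
  18 |   9 | hedghbfbaaa
  19 |   8 | hhedghbfbaaa

[19, 18, 17, 16, 14, 7, 4, 11, 10, 5, 0, 15, 6, 1, 12, 2, 13, 3, 9, 8]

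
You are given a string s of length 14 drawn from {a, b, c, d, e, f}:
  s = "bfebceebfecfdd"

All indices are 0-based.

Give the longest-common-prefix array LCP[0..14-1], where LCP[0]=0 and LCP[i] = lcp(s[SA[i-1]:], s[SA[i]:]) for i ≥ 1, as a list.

[0, 1, 3, 0, 1, 0, 1, 0, 2, 1, 1, 0, 1, 2]

rank→(start, suffix):
  0 → (3, 'bceebfecfdd')
  1 → (0, 'bfebceebfecfdd')
  2 → (7, 'bfecfdd')
  3 → (4, 'ceebfecfdd')
  4 → (10, 'cfdd')
  5 → (13, 'd')
  6 → (12, 'dd')
  7 → (2, 'ebceebfecfdd')
  8 → (6, 'ebfecfdd')
  9 → (9, 'ecfdd')
  10 → (5, 'eebfecfdd')
  11 → (11, 'fdd')
  12 → (1, 'febceebfecfdd')
  13 → (8, 'fecfdd')

SA = [3, 0, 7, 4, 10, 13, 12, 2, 6, 9, 5, 11, 1, 8]
rank  pair      lcp
   1  s[3:],s[0:]  1  'b'
   2  s[0:],s[7:]  3  'bfe'
   3  s[7:],s[4:]  0  ''
   4  s[4:],s[10:]  1  'c'
   5  s[10:],s[13:]  0  ''
   6  s[13:],s[12:]  1  'd'
   7  s[12:],s[2:]  0  ''
   8  s[2:],s[6:]  2  'eb'
   9  s[6:],s[9:]  1  'e'
  10  s[9:],s[5:]  1  'e'
  11  s[5:],s[11:]  0  ''
  12  s[11:],s[1:]  1  'f'
  13  s[1:],s[8:]  2  'fe'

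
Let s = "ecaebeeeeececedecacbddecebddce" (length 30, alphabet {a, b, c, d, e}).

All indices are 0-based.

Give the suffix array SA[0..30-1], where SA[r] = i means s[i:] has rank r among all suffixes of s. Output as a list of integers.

[17, 2, 25, 19, 4, 16, 1, 18, 28, 23, 10, 12, 27, 26, 20, 14, 21, 29, 24, 3, 15, 0, 22, 9, 11, 13, 8, 7, 6, 5]

rank→(start, suffix):
  0 → (17, 'acbddecebddce')
  1 → (2, 'aebeeeeececedecacbddecebddce')
  2 → (25, 'bddce')
  3 → (19, 'bddecebddce')
  4 → (4, 'beeeeececedecacbddecebddce')
  5 → (16, 'cacbddecebddce')
  6 → (1, 'caebeeeeececedecacbddecebddce')
  7 → (18, 'cbddecebddce')
  8 → (28, 'ce')
  9 → (23, 'cebddce')
  10 → (10, 'cecedecacbddecebddce')
  11 → (12, 'cedecacbddecebddce')
  12 → (27, 'dce')
  13 → (26, 'ddce')
  14 → (20, 'ddecebddce')
  15 → (14, 'decacbddecebddce')
  16 → (21, 'decebddce')
  17 → (29, 'e')
  18 → (24, 'ebddce')
  19 → (3, 'ebeeeeececedecacbddecebddce')
  20 → (15, 'ecacbddecebddce')
  21 → (0, 'ecaebeeeeececedecacbddecebddce')
  22 → (22, 'ecebddce')
  23 → (9, 'ececedecacbddecebddce')
  24 → (11, 'ecedecacbddecebddce')
  25 → (13, 'edecacbddecebddce')
  26 → (8, 'eececedecacbddecebddce')
  27 → (7, 'eeececedecacbddecebddce')
  28 → (6, 'eeeececedecacbddecebddce')
  29 → (5, 'eeeeececedecacbddecebddce')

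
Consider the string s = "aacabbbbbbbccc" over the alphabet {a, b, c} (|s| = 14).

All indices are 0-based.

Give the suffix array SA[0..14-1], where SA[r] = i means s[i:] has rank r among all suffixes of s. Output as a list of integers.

[0, 3, 1, 4, 5, 6, 7, 8, 9, 10, 13, 2, 12, 11]

rank→(start, suffix):
  0 → (0, 'aacabbbbbbbccc')
  1 → (3, 'abbbbbbbccc')
  2 → (1, 'acabbbbbbbccc')
  3 → (4, 'bbbbbbbccc')
  4 → (5, 'bbbbbbccc')
  5 → (6, 'bbbbbccc')
  6 → (7, 'bbbbccc')
  7 → (8, 'bbbccc')
  8 → (9, 'bbccc')
  9 → (10, 'bccc')
  10 → (13, 'c')
  11 → (2, 'cabbbbbbbccc')
  12 → (12, 'cc')
  13 → (11, 'ccc')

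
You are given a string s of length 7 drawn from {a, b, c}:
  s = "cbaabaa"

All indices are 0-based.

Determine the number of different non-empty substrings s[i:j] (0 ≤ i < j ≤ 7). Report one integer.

sorted suffixes:
  #0 SA[0]=6  'a'
  #1 SA[1]=5  'aa'
  #2 SA[2]=2  'aabaa'
  #3 SA[3]=3  'abaa'
  #4 SA[4]=4  'baa'
  #5 SA[5]=1  'baabaa'
  #6 SA[6]=0  'cbaabaa'

SA = [6, 5, 2, 3, 4, 1, 0]
i: (SA[i-1],SA[i]) lcp shared
  1: (6,5) 1 'a'
  2: (5,2) 2 'aa'
  3: (2,3) 1 'a'
  4: (3,4) 0 ''
  5: (4,1) 3 'baa'
  6: (1,0) 0 ''

n(n+1)/2 = 7·8/2 = 28
Σ LCP = 0 + 1 + 2 + 1 + 0 + 3 + 0 = 7
distinct = 28 − 7 = 21

21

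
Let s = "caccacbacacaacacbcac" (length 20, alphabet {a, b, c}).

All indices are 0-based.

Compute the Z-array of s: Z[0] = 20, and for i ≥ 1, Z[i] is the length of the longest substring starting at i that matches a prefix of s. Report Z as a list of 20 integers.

Z[0]=20
i=1: i≥r, start 0; Z[1]=0
i=2: i≥r, start 0; Z[2]=1 grow→box=[2,3)
i=3: i≥r, start 0; Z[3]=3 grow→box=[3,6)
i=4: min(r-i=2, Z[1]=0)=0; Z[4]=0
i=5: min(r-i=1, Z[2]=1)=1; Z[5]=1
i=6: i≥r, start 0; Z[6]=0
i=7: i≥r, start 0; Z[7]=0
i=8: i≥r, start 0; Z[8]=3 grow→box=[8,11)
i=9: min(r-i=2, Z[1]=0)=0; Z[9]=0
i=10: min(r-i=1, Z[2]=1)=1; Z[10]=2 grow→box=[10,12)
i=11: min(r-i=1, Z[1]=0)=0; Z[11]=0
i=12: i≥r, start 0; Z[12]=0
i=13: i≥r, start 0; Z[13]=3 grow→box=[13,16)
i=14: min(r-i=2, Z[1]=0)=0; Z[14]=0
i=15: min(r-i=1, Z[2]=1)=1; Z[15]=1
i=16: i≥r, start 0; Z[16]=0
i=17: i≥r, start 0; Z[17]=3 grow→box=[17,20)
i=18: min(r-i=2, Z[1]=0)=0; Z[18]=0
i=19: min(r-i=1, Z[2]=1)=1; Z[19]=1

[20, 0, 1, 3, 0, 1, 0, 0, 3, 0, 2, 0, 0, 3, 0, 1, 0, 3, 0, 1]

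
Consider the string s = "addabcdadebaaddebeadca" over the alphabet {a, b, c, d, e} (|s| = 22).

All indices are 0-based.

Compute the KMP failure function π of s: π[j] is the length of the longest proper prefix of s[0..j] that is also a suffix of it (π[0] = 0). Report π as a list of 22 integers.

π[0] = 0
j=1 s[j]='d': π[1]=0 (border '')
j=2 s[j]='d': π[2]=0 (border '')
j=3 s[j]='a': π[3]=1 (border 'a')
j=4 s[j]='b': k: 1→0; π[4]=0 (border '')
j=5 s[j]='c': π[5]=0 (border '')
j=6 s[j]='d': π[6]=0 (border '')
j=7 s[j]='a': π[7]=1 (border 'a')
j=8 s[j]='d': π[8]=2 (border 'ad')
j=9 s[j]='e': k: 2→0; π[9]=0 (border '')
j=10 s[j]='b': π[10]=0 (border '')
j=11 s[j]='a': π[11]=1 (border 'a')
j=12 s[j]='a': k: 1→0; π[12]=1 (border 'a')
j=13 s[j]='d': π[13]=2 (border 'ad')
j=14 s[j]='d': π[14]=3 (border 'add')
j=15 s[j]='e': k: 3→0; π[15]=0 (border '')
j=16 s[j]='b': π[16]=0 (border '')
j=17 s[j]='e': π[17]=0 (border '')
j=18 s[j]='a': π[18]=1 (border 'a')
j=19 s[j]='d': π[19]=2 (border 'ad')
j=20 s[j]='c': k: 2→0; π[20]=0 (border '')
j=21 s[j]='a': π[21]=1 (border 'a')

[0, 0, 0, 1, 0, 0, 0, 1, 2, 0, 0, 1, 1, 2, 3, 0, 0, 0, 1, 2, 0, 1]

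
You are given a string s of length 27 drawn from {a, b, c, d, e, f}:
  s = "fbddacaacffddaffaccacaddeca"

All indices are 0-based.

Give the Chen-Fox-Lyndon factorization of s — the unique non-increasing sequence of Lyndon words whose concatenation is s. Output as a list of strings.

["f", "bdd", "ac", "aacffddaffaccacaddec", "a"]

emit factor 1: 'f' (i=0, period=1)
emit factor 2: 'bdd' (i=1, period=3)
emit factor 3: 'ac' (i=4, period=2)
emit factor 4: 'aacffddaffaccacaddec' (i=6, period=20)
emit factor 5: 'a' (i=26, period=1)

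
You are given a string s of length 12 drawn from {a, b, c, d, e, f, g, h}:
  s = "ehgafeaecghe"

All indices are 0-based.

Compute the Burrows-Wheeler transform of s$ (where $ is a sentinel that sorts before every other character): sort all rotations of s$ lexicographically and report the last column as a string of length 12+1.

eegehfa$ahcge

rank  rotation       last
    0  $ehgafeaecghe  e
    1  aecghe$ehgafe  e
    2  afeaecghe$ehg  g
    3  cghe$ehgafeae  e
    4  e$ehgafeaecgh  h
    5  eaecghe$ehgaf  f
    6  ecghe$ehgafea  a
    7  ehgafeaecghe$  $
    8  feaecghe$ehga  a
    9  gafeaecghe$eh  h
   10  ghe$ehgafeaec  c
   11  he$ehgafeaecg  g
   12  hgafeaecghe$e  e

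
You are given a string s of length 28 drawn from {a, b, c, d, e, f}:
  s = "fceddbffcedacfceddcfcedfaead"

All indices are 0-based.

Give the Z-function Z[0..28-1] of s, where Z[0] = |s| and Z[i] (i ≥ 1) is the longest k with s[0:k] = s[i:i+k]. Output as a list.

[28, 0, 0, 0, 0, 0, 1, 4, 0, 0, 0, 0, 0, 5, 0, 0, 0, 0, 0, 4, 0, 0, 0, 1, 0, 0, 0, 0]

Z[0]=28
i=1: outside box; Z[1]=0
i=2: outside box; Z[2]=0
i=3: outside box; Z[3]=0
i=4: outside box; Z[4]=0
i=5: outside box; Z[5]=0
i=6: outside box; Z[6]=1 grow→box=[6,7)
i=7: outside box; Z[7]=4 grow→box=[7,11)
i=8: min(r-i=3, Z[1]=0)=0; Z[8]=0
i=9: min(r-i=2, Z[2]=0)=0; Z[9]=0
i=10: min(r-i=1, Z[3]=0)=0; Z[10]=0
i=11: outside box; Z[11]=0
i=12: outside box; Z[12]=0
i=13: outside box; Z[13]=5 grow→box=[13,18)
i=14: min(r-i=4, Z[1]=0)=0; Z[14]=0
i=15: min(r-i=3, Z[2]=0)=0; Z[15]=0
i=16: min(r-i=2, Z[3]=0)=0; Z[16]=0
i=17: min(r-i=1, Z[4]=0)=0; Z[17]=0
i=18: outside box; Z[18]=0
i=19: outside box; Z[19]=4 grow→box=[19,23)
i=20: min(r-i=3, Z[1]=0)=0; Z[20]=0
i=21: min(r-i=2, Z[2]=0)=0; Z[21]=0
i=22: min(r-i=1, Z[3]=0)=0; Z[22]=0
i=23: outside box; Z[23]=1 grow→box=[23,24)
i=24: outside box; Z[24]=0
i=25: outside box; Z[25]=0
i=26: outside box; Z[26]=0
i=27: outside box; Z[27]=0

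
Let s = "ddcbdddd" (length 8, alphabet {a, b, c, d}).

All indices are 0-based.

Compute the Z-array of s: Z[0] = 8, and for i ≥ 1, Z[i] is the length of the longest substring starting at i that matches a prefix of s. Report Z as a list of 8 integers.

Z[0]=8
i=1: outside box; Z[1]=1 extend→box=[1,2)
i=2: outside box; Z[2]=0
i=3: outside box; Z[3]=0
i=4: outside box; Z[4]=2 extend→box=[4,6)
i=5: min(r-i=1, Z[1]=1)=1; Z[5]=2 extend→box=[5,7)
i=6: min(r-i=1, Z[1]=1)=1; Z[6]=2 extend→box=[6,8)
i=7: min(r-i=1, Z[1]=1)=1; Z[7]=1

[8, 1, 0, 0, 2, 2, 2, 1]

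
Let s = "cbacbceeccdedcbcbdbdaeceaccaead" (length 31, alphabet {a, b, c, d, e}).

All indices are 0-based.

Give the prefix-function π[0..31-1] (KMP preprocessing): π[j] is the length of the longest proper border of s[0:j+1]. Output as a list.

[0, 0, 0, 1, 2, 1, 0, 0, 1, 1, 0, 0, 0, 1, 2, 1, 2, 0, 0, 0, 0, 0, 1, 0, 0, 1, 1, 0, 0, 0, 0]

π[0] = 0
j=1 s[j]='b': π[1]=0 (border '')
j=2 s[j]='a': π[2]=0 (border '')
j=3 s[j]='c': π[3]=1 (border 'c')
j=4 s[j]='b': π[4]=2 (border 'cb')
j=5 s[j]='c': k: 2→0; π[5]=1 (border 'c')
j=6 s[j]='e': k: 1→0; π[6]=0 (border '')
j=7 s[j]='e': π[7]=0 (border '')
j=8 s[j]='c': π[8]=1 (border 'c')
j=9 s[j]='c': k: 1→0; π[9]=1 (border 'c')
j=10 s[j]='d': k: 1→0; π[10]=0 (border '')
j=11 s[j]='e': π[11]=0 (border '')
j=12 s[j]='d': π[12]=0 (border '')
j=13 s[j]='c': π[13]=1 (border 'c')
j=14 s[j]='b': π[14]=2 (border 'cb')
j=15 s[j]='c': k: 2→0; π[15]=1 (border 'c')
j=16 s[j]='b': π[16]=2 (border 'cb')
j=17 s[j]='d': k: 2→0; π[17]=0 (border '')
j=18 s[j]='b': π[18]=0 (border '')
j=19 s[j]='d': π[19]=0 (border '')
j=20 s[j]='a': π[20]=0 (border '')
j=21 s[j]='e': π[21]=0 (border '')
j=22 s[j]='c': π[22]=1 (border 'c')
j=23 s[j]='e': k: 1→0; π[23]=0 (border '')
j=24 s[j]='a': π[24]=0 (border '')
j=25 s[j]='c': π[25]=1 (border 'c')
j=26 s[j]='c': k: 1→0; π[26]=1 (border 'c')
j=27 s[j]='a': k: 1→0; π[27]=0 (border '')
j=28 s[j]='e': π[28]=0 (border '')
j=29 s[j]='a': π[29]=0 (border '')
j=30 s[j]='d': π[30]=0 (border '')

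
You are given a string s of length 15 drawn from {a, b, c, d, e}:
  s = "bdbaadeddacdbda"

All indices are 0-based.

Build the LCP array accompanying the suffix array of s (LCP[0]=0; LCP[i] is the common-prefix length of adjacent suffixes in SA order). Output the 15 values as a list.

rank | idx | suffix
   0 |  14 | a
   1 |   3 | aadeddacdbda
   2 |   9 | acdbda
   3 |   4 | adeddacdbda
   4 |   2 | baadeddacdbda
   5 |  12 | bda
   6 |   0 | bdbaadeddacdbda
   7 |  10 | cdbda
   8 |  13 | da
   9 |   8 | dacdbda
  10 |   1 | dbaadeddacdbda
  11 |  11 | dbda
  12 |   7 | ddacdbda
  13 |   5 | deddacdbda
  14 |   6 | eddacdbda

SA = [14, 3, 9, 4, 2, 12, 0, 10, 13, 8, 1, 11, 7, 5, 6]
rank  pair      lcp
   1  s[14:],s[3:]  1  'a'
   2  s[3:],s[9:]  1  'a'
   3  s[9:],s[4:]  1  'a'
   4  s[4:],s[2:]  0  ''
   5  s[2:],s[12:]  1  'b'
   6  s[12:],s[0:]  2  'bd'
   7  s[0:],s[10:]  0  ''
   8  s[10:],s[13:]  0  ''
   9  s[13:],s[8:]  2  'da'
  10  s[8:],s[1:]  1  'd'
  11  s[1:],s[11:]  2  'db'
  12  s[11:],s[7:]  1  'd'
  13  s[7:],s[5:]  1  'd'
  14  s[5:],s[6:]  0  ''

[0, 1, 1, 1, 0, 1, 2, 0, 0, 2, 1, 2, 1, 1, 0]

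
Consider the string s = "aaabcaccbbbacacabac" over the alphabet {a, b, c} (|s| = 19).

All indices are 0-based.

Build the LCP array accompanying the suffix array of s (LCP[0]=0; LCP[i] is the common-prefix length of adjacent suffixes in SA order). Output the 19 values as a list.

rank→(start, suffix):
  0 → (0, 'aaabcaccbbbacacabac')
  1 → (1, 'aabcaccbbbacacabac')
  2 → (15, 'abac')
  3 → (2, 'abcaccbbbacacabac')
  4 → (17, 'ac')
  5 → (13, 'acabac')
  6 → (11, 'acacabac')
  7 → (5, 'accbbbacacabac')
  8 → (16, 'bac')
  9 → (10, 'bacacabac')
  10 → (9, 'bbacacabac')
  11 → (8, 'bbbacacabac')
  12 → (3, 'bcaccbbbacacabac')
  13 → (18, 'c')
  14 → (14, 'cabac')
  15 → (12, 'cacabac')
  16 → (4, 'caccbbbacacabac')
  17 → (7, 'cbbbacacabac')
  18 → (6, 'ccbbbacacabac')

SA = [0, 1, 15, 2, 17, 13, 11, 5, 16, 10, 9, 8, 3, 18, 14, 12, 4, 7, 6]
i: (SA[i-1],SA[i]) lcp shared
  1: (0,1) 2 'aa'
  2: (1,15) 1 'a'
  3: (15,2) 2 'ab'
  4: (2,17) 1 'a'
  5: (17,13) 2 'ac'
  6: (13,11) 3 'aca'
  7: (11,5) 2 'ac'
  8: (5,16) 0 ''
  9: (16,10) 3 'bac'
  10: (10,9) 1 'b'
  11: (9,8) 2 'bb'
  12: (8,3) 1 'b'
  13: (3,18) 0 ''
  14: (18,14) 1 'c'
  15: (14,12) 2 'ca'
  16: (12,4) 3 'cac'
  17: (4,7) 1 'c'
  18: (7,6) 1 'c'

[0, 2, 1, 2, 1, 2, 3, 2, 0, 3, 1, 2, 1, 0, 1, 2, 3, 1, 1]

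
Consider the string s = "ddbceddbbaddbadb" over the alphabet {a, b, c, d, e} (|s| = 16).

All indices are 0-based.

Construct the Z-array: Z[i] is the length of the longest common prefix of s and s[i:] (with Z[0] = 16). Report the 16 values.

Z[0]=16
i=1: i≥r, start 0; Z[1]=1 grow→box=[1,2)
i=2: i≥r, start 0; Z[2]=0
i=3: i≥r, start 0; Z[3]=0
i=4: i≥r, start 0; Z[4]=0
i=5: i≥r, start 0; Z[5]=3 grow→box=[5,8)
i=6: min(r-i=2, Z[1]=1)=1; Z[6]=1
i=7: min(r-i=1, Z[2]=0)=0; Z[7]=0
i=8: i≥r, start 0; Z[8]=0
i=9: i≥r, start 0; Z[9]=0
i=10: i≥r, start 0; Z[10]=3 grow→box=[10,13)
i=11: min(r-i=2, Z[1]=1)=1; Z[11]=1
i=12: min(r-i=1, Z[2]=0)=0; Z[12]=0
i=13: i≥r, start 0; Z[13]=0
i=14: i≥r, start 0; Z[14]=1 grow→box=[14,15)
i=15: i≥r, start 0; Z[15]=0

[16, 1, 0, 0, 0, 3, 1, 0, 0, 0, 3, 1, 0, 0, 1, 0]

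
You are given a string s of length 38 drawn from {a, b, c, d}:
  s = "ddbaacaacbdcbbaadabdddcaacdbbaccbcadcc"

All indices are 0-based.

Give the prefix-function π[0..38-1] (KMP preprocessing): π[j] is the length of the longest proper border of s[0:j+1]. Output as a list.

[0, 1, 0, 0, 0, 0, 0, 0, 0, 0, 1, 0, 0, 0, 0, 0, 1, 0, 0, 1, 2, 2, 0, 0, 0, 0, 1, 0, 0, 0, 0, 0, 0, 0, 0, 1, 0, 0]

π[0] = 0
j=1 s[j]='d': π[1]=1 (border 'd')
j=2 s[j]='b': k: 1→0; π[2]=0 (border '')
j=3 s[j]='a': π[3]=0 (border '')
j=4 s[j]='a': π[4]=0 (border '')
j=5 s[j]='c': π[5]=0 (border '')
j=6 s[j]='a': π[6]=0 (border '')
j=7 s[j]='a': π[7]=0 (border '')
j=8 s[j]='c': π[8]=0 (border '')
j=9 s[j]='b': π[9]=0 (border '')
j=10 s[j]='d': π[10]=1 (border 'd')
j=11 s[j]='c': k: 1→0; π[11]=0 (border '')
j=12 s[j]='b': π[12]=0 (border '')
j=13 s[j]='b': π[13]=0 (border '')
j=14 s[j]='a': π[14]=0 (border '')
j=15 s[j]='a': π[15]=0 (border '')
j=16 s[j]='d': π[16]=1 (border 'd')
j=17 s[j]='a': k: 1→0; π[17]=0 (border '')
j=18 s[j]='b': π[18]=0 (border '')
j=19 s[j]='d': π[19]=1 (border 'd')
j=20 s[j]='d': π[20]=2 (border 'dd')
j=21 s[j]='d': k: 2→1; π[21]=2 (border 'dd')
j=22 s[j]='c': k: 2→1→0; π[22]=0 (border '')
j=23 s[j]='a': π[23]=0 (border '')
j=24 s[j]='a': π[24]=0 (border '')
j=25 s[j]='c': π[25]=0 (border '')
j=26 s[j]='d': π[26]=1 (border 'd')
j=27 s[j]='b': k: 1→0; π[27]=0 (border '')
j=28 s[j]='b': π[28]=0 (border '')
j=29 s[j]='a': π[29]=0 (border '')
j=30 s[j]='c': π[30]=0 (border '')
j=31 s[j]='c': π[31]=0 (border '')
j=32 s[j]='b': π[32]=0 (border '')
j=33 s[j]='c': π[33]=0 (border '')
j=34 s[j]='a': π[34]=0 (border '')
j=35 s[j]='d': π[35]=1 (border 'd')
j=36 s[j]='c': k: 1→0; π[36]=0 (border '')
j=37 s[j]='c': π[37]=0 (border '')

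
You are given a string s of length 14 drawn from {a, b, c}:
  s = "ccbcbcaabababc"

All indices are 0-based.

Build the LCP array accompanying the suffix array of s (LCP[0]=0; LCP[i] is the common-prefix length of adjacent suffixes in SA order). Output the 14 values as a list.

sorted suffixes:
  #0 SA[0]=6  'aabababc'
  #1 SA[1]=7  'abababc'
  #2 SA[2]=9  'ababc'
  #3 SA[3]=11  'abc'
  #4 SA[4]=8  'bababc'
  #5 SA[5]=10  'babc'
  #6 SA[6]=12  'bc'
  #7 SA[7]=4  'bcaabababc'
  #8 SA[8]=2  'bcbcaabababc'
  #9 SA[9]=13  'c'
  #10 SA[10]=5  'caabababc'
  #11 SA[11]=3  'cbcaabababc'
  #12 SA[12]=1  'cbcbcaabababc'
  #13 SA[13]=0  'ccbcbcaabababc'

SA = [6, 7, 9, 11, 8, 10, 12, 4, 2, 13, 5, 3, 1, 0]
i: (SA[i-1],SA[i]) lcp shared
  1: (6,7) 1 'a'
  2: (7,9) 4 'abab'
  3: (9,11) 2 'ab'
  4: (11,8) 0 ''
  5: (8,10) 3 'bab'
  6: (10,12) 1 'b'
  7: (12,4) 2 'bc'
  8: (4,2) 2 'bc'
  9: (2,13) 0 ''
  10: (13,5) 1 'c'
  11: (5,3) 1 'c'
  12: (3,1) 3 'cbc'
  13: (1,0) 1 'c'

[0, 1, 4, 2, 0, 3, 1, 2, 2, 0, 1, 1, 3, 1]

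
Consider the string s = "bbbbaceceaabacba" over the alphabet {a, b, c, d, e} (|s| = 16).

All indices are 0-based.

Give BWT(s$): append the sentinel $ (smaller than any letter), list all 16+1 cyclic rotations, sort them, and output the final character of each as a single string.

abeabbcabbb$aeacc

rank  rotation           last
    0  $bbbbaceceaabacba  a
    1  a$bbbbaceceaabacb  b
    2  aabacba$bbbbacece  e
    3  abacba$bbbbacecea  a
    4  acba$bbbbaceceaab  b
    5  aceceaabacba$bbbb  b
    6  ba$bbbbaceceaabac  c
    7  bacba$bbbbaceceaa  a
    8  baceceaabacba$bbb  b
    9  bbaceceaabacba$bb  b
   10  bbbaceceaabacba$b  b
   11  bbbbaceceaabacba$  $
   12  cba$bbbbaceceaaba  a
   13  ceaabacba$bbbbace  e
   14  ceceaabacba$bbbba  a
   15  eaabacba$bbbbacec  c
   16  eceaabacba$bbbbac  c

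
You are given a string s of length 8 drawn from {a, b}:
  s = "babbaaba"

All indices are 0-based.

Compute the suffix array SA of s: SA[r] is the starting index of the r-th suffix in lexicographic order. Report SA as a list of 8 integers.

[7, 4, 5, 1, 6, 3, 0, 2]

rank→(start, suffix):
  0 → (7, 'a')
  1 → (4, 'aaba')
  2 → (5, 'aba')
  3 → (1, 'abbaaba')
  4 → (6, 'ba')
  5 → (3, 'baaba')
  6 → (0, 'babbaaba')
  7 → (2, 'bbaaba')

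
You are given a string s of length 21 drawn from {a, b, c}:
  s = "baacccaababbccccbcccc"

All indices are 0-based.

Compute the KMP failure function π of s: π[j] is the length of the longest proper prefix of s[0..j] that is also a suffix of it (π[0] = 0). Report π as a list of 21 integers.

[0, 0, 0, 0, 0, 0, 0, 0, 1, 2, 1, 1, 0, 0, 0, 0, 1, 0, 0, 0, 0]

π[0] = 0
j=1 s[j]='a': π[1]=0 (border '')
j=2 s[j]='a': π[2]=0 (border '')
j=3 s[j]='c': π[3]=0 (border '')
j=4 s[j]='c': π[4]=0 (border '')
j=5 s[j]='c': π[5]=0 (border '')
j=6 s[j]='a': π[6]=0 (border '')
j=7 s[j]='a': π[7]=0 (border '')
j=8 s[j]='b': π[8]=1 (border 'b')
j=9 s[j]='a': π[9]=2 (border 'ba')
j=10 s[j]='b': k: 2→0; π[10]=1 (border 'b')
j=11 s[j]='b': k: 1→0; π[11]=1 (border 'b')
j=12 s[j]='c': k: 1→0; π[12]=0 (border '')
j=13 s[j]='c': π[13]=0 (border '')
j=14 s[j]='c': π[14]=0 (border '')
j=15 s[j]='c': π[15]=0 (border '')
j=16 s[j]='b': π[16]=1 (border 'b')
j=17 s[j]='c': k: 1→0; π[17]=0 (border '')
j=18 s[j]='c': π[18]=0 (border '')
j=19 s[j]='c': π[19]=0 (border '')
j=20 s[j]='c': π[20]=0 (border '')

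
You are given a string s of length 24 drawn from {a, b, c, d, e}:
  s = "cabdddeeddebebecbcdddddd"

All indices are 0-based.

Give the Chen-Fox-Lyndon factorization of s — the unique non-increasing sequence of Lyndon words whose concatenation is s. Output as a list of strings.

["c", "abdddeeddebebecbcdddddd"]

emit factor 1: 'c' (i=0, period=1)
emit factor 2: 'abdddeeddebebecbcdddddd' (i=1, period=23)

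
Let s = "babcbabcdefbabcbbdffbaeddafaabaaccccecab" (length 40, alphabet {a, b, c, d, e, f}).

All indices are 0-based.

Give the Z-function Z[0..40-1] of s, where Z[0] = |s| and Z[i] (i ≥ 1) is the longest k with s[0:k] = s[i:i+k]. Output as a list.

Z[0]=40
i=1: outside box; Z[1]=0
i=2: outside box; Z[2]=1 grow→box=[2,3)
i=3: outside box; Z[3]=0
i=4: outside box; Z[4]=4 grow→box=[4,8)
i=5: min(r-i=3, Z[1]=0)=0; Z[5]=0
i=6: min(r-i=2, Z[2]=1)=1; Z[6]=1
i=7: min(r-i=1, Z[3]=0)=0; Z[7]=0
i=8: outside box; Z[8]=0
i=9: outside box; Z[9]=0
i=10: outside box; Z[10]=0
i=11: outside box; Z[11]=5 grow→box=[11,16)
i=12: min(r-i=4, Z[1]=0)=0; Z[12]=0
i=13: min(r-i=3, Z[2]=1)=1; Z[13]=1
i=14: min(r-i=2, Z[3]=0)=0; Z[14]=0
i=15: min(r-i=1, Z[4]=4)=1; Z[15]=1
i=16: outside box; Z[16]=1 grow→box=[16,17)
i=17: outside box; Z[17]=0
i=18: outside box; Z[18]=0
i=19: outside box; Z[19]=0
i=20: outside box; Z[20]=2 grow→box=[20,22)
i=21: min(r-i=1, Z[1]=0)=0; Z[21]=0
i=22: outside box; Z[22]=0
i=23: outside box; Z[23]=0
i=24: outside box; Z[24]=0
i=25: outside box; Z[25]=0
i=26: outside box; Z[26]=0
i=27: outside box; Z[27]=0
i=28: outside box; Z[28]=0
i=29: outside box; Z[29]=2 grow→box=[29,31)
i=30: min(r-i=1, Z[1]=0)=0; Z[30]=0
i=31: outside box; Z[31]=0
i=32: outside box; Z[32]=0
i=33: outside box; Z[33]=0
i=34: outside box; Z[34]=0
i=35: outside box; Z[35]=0
i=36: outside box; Z[36]=0
i=37: outside box; Z[37]=0
i=38: outside box; Z[38]=0
i=39: outside box; Z[39]=1 grow→box=[39,40)

[40, 0, 1, 0, 4, 0, 1, 0, 0, 0, 0, 5, 0, 1, 0, 1, 1, 0, 0, 0, 2, 0, 0, 0, 0, 0, 0, 0, 0, 2, 0, 0, 0, 0, 0, 0, 0, 0, 0, 1]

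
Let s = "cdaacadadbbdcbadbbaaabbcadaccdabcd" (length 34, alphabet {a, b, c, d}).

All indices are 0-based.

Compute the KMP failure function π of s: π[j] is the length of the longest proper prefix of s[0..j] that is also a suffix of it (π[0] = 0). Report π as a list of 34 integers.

[0, 0, 0, 0, 1, 0, 0, 0, 0, 0, 0, 0, 1, 0, 0, 0, 0, 0, 0, 0, 0, 0, 0, 1, 0, 0, 0, 1, 1, 2, 3, 0, 1, 2]

π[0] = 0
j=1 s[j]='d': π[1]=0 (border '')
j=2 s[j]='a': π[2]=0 (border '')
j=3 s[j]='a': π[3]=0 (border '')
j=4 s[j]='c': π[4]=1 (border 'c')
j=5 s[j]='a': k: 1→0; π[5]=0 (border '')
j=6 s[j]='d': π[6]=0 (border '')
j=7 s[j]='a': π[7]=0 (border '')
j=8 s[j]='d': π[8]=0 (border '')
j=9 s[j]='b': π[9]=0 (border '')
j=10 s[j]='b': π[10]=0 (border '')
j=11 s[j]='d': π[11]=0 (border '')
j=12 s[j]='c': π[12]=1 (border 'c')
j=13 s[j]='b': k: 1→0; π[13]=0 (border '')
j=14 s[j]='a': π[14]=0 (border '')
j=15 s[j]='d': π[15]=0 (border '')
j=16 s[j]='b': π[16]=0 (border '')
j=17 s[j]='b': π[17]=0 (border '')
j=18 s[j]='a': π[18]=0 (border '')
j=19 s[j]='a': π[19]=0 (border '')
j=20 s[j]='a': π[20]=0 (border '')
j=21 s[j]='b': π[21]=0 (border '')
j=22 s[j]='b': π[22]=0 (border '')
j=23 s[j]='c': π[23]=1 (border 'c')
j=24 s[j]='a': k: 1→0; π[24]=0 (border '')
j=25 s[j]='d': π[25]=0 (border '')
j=26 s[j]='a': π[26]=0 (border '')
j=27 s[j]='c': π[27]=1 (border 'c')
j=28 s[j]='c': k: 1→0; π[28]=1 (border 'c')
j=29 s[j]='d': π[29]=2 (border 'cd')
j=30 s[j]='a': π[30]=3 (border 'cda')
j=31 s[j]='b': k: 3→0; π[31]=0 (border '')
j=32 s[j]='c': π[32]=1 (border 'c')
j=33 s[j]='d': π[33]=2 (border 'cd')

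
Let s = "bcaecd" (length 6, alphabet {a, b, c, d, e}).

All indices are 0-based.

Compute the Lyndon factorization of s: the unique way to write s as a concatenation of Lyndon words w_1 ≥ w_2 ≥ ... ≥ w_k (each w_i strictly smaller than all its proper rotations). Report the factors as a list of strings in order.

["bc", "aecd"]

emit factor 1: 'bc' (i=0, period=2)
emit factor 2: 'aecd' (i=2, period=4)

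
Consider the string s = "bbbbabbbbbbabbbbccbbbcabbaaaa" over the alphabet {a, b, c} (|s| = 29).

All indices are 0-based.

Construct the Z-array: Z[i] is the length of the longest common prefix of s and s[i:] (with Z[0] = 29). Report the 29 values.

Z[0]=29
i=1: i≥r, start 0; Z[1]=3 extend→box=[1,4)
i=2: min(r-i=2, Z[1]=3)=2; Z[2]=2
i=3: min(r-i=1, Z[2]=2)=1; Z[3]=1
i=4: i≥r, start 0; Z[4]=0
i=5: i≥r, start 0; Z[5]=4 extend→box=[5,9)
i=6: min(r-i=3, Z[1]=3)=3; Z[6]=4 extend→box=[6,10)
i=7: min(r-i=3, Z[1]=3)=3; Z[7]=9 extend→box=[7,16)
i=8: min(r-i=8, Z[1]=3)=3; Z[8]=3
i=9: min(r-i=7, Z[2]=2)=2; Z[9]=2
i=10: min(r-i=6, Z[3]=1)=1; Z[10]=1
i=11: min(r-i=5, Z[4]=0)=0; Z[11]=0
i=12: min(r-i=4, Z[5]=4)=4; Z[12]=4
i=13: min(r-i=3, Z[6]=4)=3; Z[13]=3
i=14: min(r-i=2, Z[7]=9)=2; Z[14]=2
i=15: min(r-i=1, Z[8]=3)=1; Z[15]=1
i=16: i≥r, start 0; Z[16]=0
i=17: i≥r, start 0; Z[17]=0
i=18: i≥r, start 0; Z[18]=3 extend→box=[18,21)
i=19: min(r-i=2, Z[1]=3)=2; Z[19]=2
i=20: min(r-i=1, Z[2]=2)=1; Z[20]=1
i=21: i≥r, start 0; Z[21]=0
i=22: i≥r, start 0; Z[22]=0
i=23: i≥r, start 0; Z[23]=2 extend→box=[23,25)
i=24: min(r-i=1, Z[1]=3)=1; Z[24]=1
i=25: i≥r, start 0; Z[25]=0
i=26: i≥r, start 0; Z[26]=0
i=27: i≥r, start 0; Z[27]=0
i=28: i≥r, start 0; Z[28]=0

[29, 3, 2, 1, 0, 4, 4, 9, 3, 2, 1, 0, 4, 3, 2, 1, 0, 0, 3, 2, 1, 0, 0, 2, 1, 0, 0, 0, 0]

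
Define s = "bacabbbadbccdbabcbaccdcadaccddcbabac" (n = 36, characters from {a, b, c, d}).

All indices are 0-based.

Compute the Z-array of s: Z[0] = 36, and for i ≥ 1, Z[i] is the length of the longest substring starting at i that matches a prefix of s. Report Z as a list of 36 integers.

Z[0]=36
i=1: fresh scan; Z[1]=0
i=2: fresh scan; Z[2]=0
i=3: fresh scan; Z[3]=0
i=4: fresh scan; Z[4]=1 extend→box=[4,5)
i=5: fresh scan; Z[5]=1 extend→box=[5,6)
i=6: fresh scan; Z[6]=2 extend→box=[6,8)
i=7: min(r-i=1, Z[1]=0)=0; Z[7]=0
i=8: fresh scan; Z[8]=0
i=9: fresh scan; Z[9]=1 extend→box=[9,10)
i=10: fresh scan; Z[10]=0
i=11: fresh scan; Z[11]=0
i=12: fresh scan; Z[12]=0
i=13: fresh scan; Z[13]=2 extend→box=[13,15)
i=14: min(r-i=1, Z[1]=0)=0; Z[14]=0
i=15: fresh scan; Z[15]=1 extend→box=[15,16)
i=16: fresh scan; Z[16]=0
i=17: fresh scan; Z[17]=3 extend→box=[17,20)
i=18: min(r-i=2, Z[1]=0)=0; Z[18]=0
i=19: min(r-i=1, Z[2]=0)=0; Z[19]=0
i=20: fresh scan; Z[20]=0
i=21: fresh scan; Z[21]=0
i=22: fresh scan; Z[22]=0
i=23: fresh scan; Z[23]=0
i=24: fresh scan; Z[24]=0
i=25: fresh scan; Z[25]=0
i=26: fresh scan; Z[26]=0
i=27: fresh scan; Z[27]=0
i=28: fresh scan; Z[28]=0
i=29: fresh scan; Z[29]=0
i=30: fresh scan; Z[30]=0
i=31: fresh scan; Z[31]=2 extend→box=[31,33)
i=32: min(r-i=1, Z[1]=0)=0; Z[32]=0
i=33: fresh scan; Z[33]=3 extend→box=[33,36)
i=34: min(r-i=2, Z[1]=0)=0; Z[34]=0
i=35: min(r-i=1, Z[2]=0)=0; Z[35]=0

[36, 0, 0, 0, 1, 1, 2, 0, 0, 1, 0, 0, 0, 2, 0, 1, 0, 3, 0, 0, 0, 0, 0, 0, 0, 0, 0, 0, 0, 0, 0, 2, 0, 3, 0, 0]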